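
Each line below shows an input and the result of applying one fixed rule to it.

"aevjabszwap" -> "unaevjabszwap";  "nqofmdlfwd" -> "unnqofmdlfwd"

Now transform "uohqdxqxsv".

The pattern: prepend "un".
Applying that to "uohqdxqxsv" gives "unuohqdxqxsv".

unuohqdxqxsv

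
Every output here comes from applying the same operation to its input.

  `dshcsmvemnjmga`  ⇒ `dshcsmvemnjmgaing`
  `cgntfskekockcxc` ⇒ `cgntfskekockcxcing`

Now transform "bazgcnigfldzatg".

bazgcnigfldzatging

Rule — append "ing".
So "bazgcnigfldzatg" becomes "bazgcnigfldzatging".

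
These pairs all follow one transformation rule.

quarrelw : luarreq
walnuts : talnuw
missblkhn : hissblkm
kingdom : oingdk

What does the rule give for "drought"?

hrougd

The pattern: delete the last character, then swap the first and last characters.
"drought" → "drough" → "hrougd".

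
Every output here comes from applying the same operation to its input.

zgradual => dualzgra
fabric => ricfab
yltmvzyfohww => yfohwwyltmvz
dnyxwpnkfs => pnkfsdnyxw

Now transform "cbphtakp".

takpcbph

Each output is the input with this applied: swap the front and back halves of the string.
For "cbphtakp" the result is "takpcbph".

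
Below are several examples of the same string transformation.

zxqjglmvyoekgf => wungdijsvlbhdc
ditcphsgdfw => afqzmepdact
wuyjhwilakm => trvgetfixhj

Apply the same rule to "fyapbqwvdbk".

Each output is the input with this applied: shift every letter 3 places backward in the alphabet (wrapping around).
Doing the same to "fyapbqwvdbk": "cvxmyntsayh".

cvxmyntsayh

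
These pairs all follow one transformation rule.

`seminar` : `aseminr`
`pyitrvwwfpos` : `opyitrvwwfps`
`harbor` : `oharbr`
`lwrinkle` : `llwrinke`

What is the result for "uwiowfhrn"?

Looking at the pairs, the operation is to move the last character to the front, then swap the first and last characters.
Working it through for "uwiowfhrn": intermediate "nuwiowfhr", final "ruwiowfhn".
(Check on "seminar": → "rsemina" → "aseminr" ✓)

ruwiowfhn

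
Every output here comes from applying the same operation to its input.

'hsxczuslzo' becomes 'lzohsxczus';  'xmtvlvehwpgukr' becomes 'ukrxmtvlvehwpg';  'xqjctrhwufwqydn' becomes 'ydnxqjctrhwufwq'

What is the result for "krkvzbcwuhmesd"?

esdkrkvzbcwuhm

The transformation: move the last 3 characters to the front (rotate right by 3).
For "krkvzbcwuhmesd" the result is "esdkrkvzbcwuhm".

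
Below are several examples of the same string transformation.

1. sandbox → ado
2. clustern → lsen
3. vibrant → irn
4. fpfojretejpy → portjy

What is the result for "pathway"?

The pattern: keep every other character starting from the second (positions 2nd, 4th, 6th, ...).
So "pathway" becomes "aha".

aha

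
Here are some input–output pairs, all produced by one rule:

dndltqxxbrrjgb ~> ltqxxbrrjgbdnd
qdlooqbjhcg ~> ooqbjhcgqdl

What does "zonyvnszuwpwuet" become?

The transformation: move the first 3 characters to the end (rotate left by 3).
On "zonyvnszuwpwuet" that produces "yvnszuwpwuetzon".

yvnszuwpwuetzon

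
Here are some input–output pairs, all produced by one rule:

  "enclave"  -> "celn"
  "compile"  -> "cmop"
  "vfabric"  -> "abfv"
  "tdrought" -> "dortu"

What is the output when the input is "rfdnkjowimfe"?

dfijknorw

The pattern: delete the last 3 characters, then sort the characters into alphabetical order.
Working it through for "rfdnkjowimfe": intermediate "rfdnkjowi", final "dfijknorw".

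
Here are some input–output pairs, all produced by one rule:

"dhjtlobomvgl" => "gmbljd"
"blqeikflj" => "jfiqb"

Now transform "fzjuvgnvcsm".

Rule — keep every other character starting from the first (positions 1st, 3rd, 5th, ...), then reverse the string.
Working it through for "fzjuvgnvcsm": intermediate "fjvncm", final "mcnvjf".

mcnvjf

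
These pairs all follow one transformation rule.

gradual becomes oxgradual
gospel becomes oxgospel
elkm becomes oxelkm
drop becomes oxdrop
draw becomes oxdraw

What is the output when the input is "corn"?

oxcorn

Rule — prepend "ox".
"corn" → "oxcorn".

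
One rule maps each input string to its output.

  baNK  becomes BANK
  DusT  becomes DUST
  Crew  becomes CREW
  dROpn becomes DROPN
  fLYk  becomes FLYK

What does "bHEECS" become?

BHEECS

Rule — convert every letter to uppercase.
Doing the same to "bHEECS": "BHEECS".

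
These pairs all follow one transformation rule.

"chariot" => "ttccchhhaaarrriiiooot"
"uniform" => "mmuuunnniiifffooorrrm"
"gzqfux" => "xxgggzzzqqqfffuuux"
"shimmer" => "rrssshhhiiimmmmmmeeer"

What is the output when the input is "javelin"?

Looking at the pairs, the operation is to repeat every character 3 times, then move the last 2 characters to the front (rotate right by 2).
Starting from "javelin": after the first operation, "jjjaaavvveeellliiinnn"; after the second, "nnjjjaaavvveeellliiin".

nnjjjaaavvveeellliiin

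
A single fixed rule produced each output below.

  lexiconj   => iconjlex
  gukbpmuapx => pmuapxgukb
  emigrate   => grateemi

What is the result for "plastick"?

stickpla

Looking at the pairs, the operation is to move the last character to the front, then swap the front and back halves of the string.
"plastick" → "kplastic" → "stickpla".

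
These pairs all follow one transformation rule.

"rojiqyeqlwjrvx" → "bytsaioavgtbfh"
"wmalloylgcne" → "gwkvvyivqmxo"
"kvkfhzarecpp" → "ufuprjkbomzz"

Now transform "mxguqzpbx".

The transformation: shift every letter 10 places forward in the alphabet (wrapping around).
So "mxguqzpbx" becomes "whqeajzlh".

whqeajzlh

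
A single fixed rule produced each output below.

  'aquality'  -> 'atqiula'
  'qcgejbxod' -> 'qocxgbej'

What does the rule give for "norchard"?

The transformation: delete the last character, then take characters alternately from the front and the back (1st, last, 2nd, 2nd-last, ...).
Applying both steps to "norchard": "norchar", then "nroarhc".

nroarhc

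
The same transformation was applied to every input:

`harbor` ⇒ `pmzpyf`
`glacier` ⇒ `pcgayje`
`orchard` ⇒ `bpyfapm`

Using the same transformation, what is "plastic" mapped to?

agrqyjn

The pattern: reverse the string, then shift every letter 2 places backward in the alphabet (wrapping around).
Starting from "plastic": after the first operation, "citsalp"; after the second, "agrqyjn".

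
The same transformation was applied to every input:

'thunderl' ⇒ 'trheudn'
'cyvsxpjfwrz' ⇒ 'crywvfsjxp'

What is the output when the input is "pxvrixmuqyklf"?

Looking at the pairs, the operation is to delete the last character, then take characters alternately from the front and the back (1st, last, 2nd, 2nd-last, ...).
Applying both steps to "pxvrixmuqyklf": "pxvrixmuqykl", then "plxkvyrqiuxm".
(Check on "thunderl": → "thunder" → "trheudn" ✓)

plxkvyrqiuxm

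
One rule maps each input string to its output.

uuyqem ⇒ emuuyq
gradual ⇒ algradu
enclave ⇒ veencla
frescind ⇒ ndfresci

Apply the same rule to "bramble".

Looking at the pairs, the operation is to move the last 2 characters to the front (rotate right by 2).
Doing the same to "bramble": "lebramb".

lebramb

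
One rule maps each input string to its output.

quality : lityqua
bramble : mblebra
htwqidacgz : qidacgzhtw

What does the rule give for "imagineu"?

gineuima

Looking at the pairs, the operation is to move the first 3 characters to the end (rotate left by 3).
Applying that to "imagineu" gives "gineuima".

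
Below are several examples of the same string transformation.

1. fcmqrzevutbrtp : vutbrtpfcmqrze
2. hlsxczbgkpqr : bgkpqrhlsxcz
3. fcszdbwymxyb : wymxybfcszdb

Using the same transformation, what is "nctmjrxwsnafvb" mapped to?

The pattern: swap the front and back halves of the string.
So "nctmjrxwsnafvb" becomes "wsnafvbnctmjrx".

wsnafvbnctmjrx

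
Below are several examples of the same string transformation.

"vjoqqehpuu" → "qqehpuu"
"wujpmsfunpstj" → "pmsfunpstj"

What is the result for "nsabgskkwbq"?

bgskkwbq

In each case the input is transformed by: delete the first 3 characters.
For "nsabgskkwbq" the result is "bgskkwbq".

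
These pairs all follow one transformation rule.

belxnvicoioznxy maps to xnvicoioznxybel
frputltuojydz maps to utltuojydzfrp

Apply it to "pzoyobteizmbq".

yobteizmbqpzo

The pattern: move the first 3 characters to the end (rotate left by 3).
So "pzoyobteizmbq" becomes "yobteizmbqpzo".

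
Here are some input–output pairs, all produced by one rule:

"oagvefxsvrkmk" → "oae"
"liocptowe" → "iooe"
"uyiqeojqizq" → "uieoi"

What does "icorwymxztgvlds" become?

io

In each case the input is transformed by: keep only the vowels.
Applying that to "icorwymxztgvlds" gives "io".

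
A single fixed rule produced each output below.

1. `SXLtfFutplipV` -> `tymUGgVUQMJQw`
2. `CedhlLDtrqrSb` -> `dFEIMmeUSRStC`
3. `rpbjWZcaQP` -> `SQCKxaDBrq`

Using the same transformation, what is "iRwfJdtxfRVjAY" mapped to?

JsXGkEUYGswKbz

In each case the input is transformed by: shift every letter 1 place forward in the alphabet (wrapping around), then flip the case of every letter.
On "iRwfJdtxfRVjAY": the first step gives "jSxgKeuygSWkBZ", and the second then gives "JsXGkEUYGswKbz".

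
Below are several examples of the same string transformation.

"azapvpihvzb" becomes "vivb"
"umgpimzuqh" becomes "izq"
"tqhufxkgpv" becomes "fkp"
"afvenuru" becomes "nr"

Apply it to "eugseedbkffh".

The pattern: delete the first 3 characters, then keep every other character starting from the second (positions 2nd, 4th, 6th, ...).
On "eugseedbkffh": the first step gives "seedbkffh", and the second then gives "edkf".

edkf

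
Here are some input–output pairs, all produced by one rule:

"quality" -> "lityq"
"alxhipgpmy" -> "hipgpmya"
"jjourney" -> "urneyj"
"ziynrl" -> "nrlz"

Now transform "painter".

In each case the input is transformed by: move the first character to the end, then delete the first 2 characters.
"painter" → "ainterp" → "nterp".

nterp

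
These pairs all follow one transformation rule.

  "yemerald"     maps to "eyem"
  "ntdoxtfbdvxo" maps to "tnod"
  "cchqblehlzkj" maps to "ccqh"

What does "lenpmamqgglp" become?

elpn

The rule is to swap each adjacent pair of characters (1↔2, 3↔4, ...), then keep only the first 4 characters.
Applying both steps to "lenpmamqgglp": "elpnamqmggpl", then "elpn".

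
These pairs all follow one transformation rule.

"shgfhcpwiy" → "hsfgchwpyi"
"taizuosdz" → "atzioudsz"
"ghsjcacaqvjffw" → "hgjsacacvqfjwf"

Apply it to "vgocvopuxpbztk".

Rule — swap each adjacent pair of characters (1↔2, 3↔4, ...).
Applying that to "vgocvopuxpbztk" gives "gvcoovuppxzbkt".

gvcoovuppxzbkt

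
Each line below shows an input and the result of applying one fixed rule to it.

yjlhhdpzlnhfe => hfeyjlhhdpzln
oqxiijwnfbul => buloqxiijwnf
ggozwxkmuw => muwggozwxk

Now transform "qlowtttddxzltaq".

The rule is to move the last 3 characters to the front (rotate right by 3).
So "qlowtttddxzltaq" becomes "taqqlowtttddxzl".

taqqlowtttddxzl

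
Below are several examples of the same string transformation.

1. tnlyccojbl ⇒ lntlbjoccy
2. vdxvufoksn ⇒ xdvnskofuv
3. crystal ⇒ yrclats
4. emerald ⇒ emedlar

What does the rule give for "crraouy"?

The transformation: move the first 3 characters to the end (rotate left by 3), then reverse the string.
Starting from "crraouy": after the first operation, "aouycrr"; after the second, "rrcyuoa".

rrcyuoa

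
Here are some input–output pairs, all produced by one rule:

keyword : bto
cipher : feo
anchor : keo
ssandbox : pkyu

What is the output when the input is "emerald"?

joi

Each output is the input with this applied: keep every other character starting from the second (positions 2nd, 4th, 6th, ...), then shift every letter 3 places backward in the alphabet (wrapping around).
On "emerald" that produces "joi".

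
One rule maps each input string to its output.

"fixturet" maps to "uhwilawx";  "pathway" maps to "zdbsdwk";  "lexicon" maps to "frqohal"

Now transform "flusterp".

Rule — shift every letter 3 places forward in the alphabet (wrapping around), then move the last 3 characters to the front (rotate right by 3).
For "flusterp" the result is "husioxvw".

husioxvw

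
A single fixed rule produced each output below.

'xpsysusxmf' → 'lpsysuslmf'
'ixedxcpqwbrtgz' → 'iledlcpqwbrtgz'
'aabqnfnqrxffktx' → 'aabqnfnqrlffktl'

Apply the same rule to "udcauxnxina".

The transformation: replace every "x" with "l".
Applying that to "udcauxnxina" gives "udcaulnlina".

udcaulnlina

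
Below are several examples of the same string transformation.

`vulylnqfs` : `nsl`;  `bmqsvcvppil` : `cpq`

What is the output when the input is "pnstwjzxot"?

Each output is the input with this applied: keep one character in every 3, starting at position 3 (positions 3rd, 6th, 9th, ...), then move the first character to the end.
On "pnstwjzxot": the first step gives "sjo", and the second then gives "jos".

jos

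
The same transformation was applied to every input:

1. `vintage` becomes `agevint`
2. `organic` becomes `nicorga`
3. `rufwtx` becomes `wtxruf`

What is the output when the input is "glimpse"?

The rule is to move the last 3 characters to the front (rotate right by 3).
On "glimpse" that produces "pseglim".

pseglim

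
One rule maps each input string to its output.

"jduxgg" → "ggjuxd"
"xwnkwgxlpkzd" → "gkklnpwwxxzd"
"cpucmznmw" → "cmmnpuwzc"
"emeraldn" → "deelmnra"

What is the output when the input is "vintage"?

What's happening: sort the characters into alphabetical order, then move the first character to the end.
On "vintage": the first step gives "aegintv", and the second then gives "egintva".

egintva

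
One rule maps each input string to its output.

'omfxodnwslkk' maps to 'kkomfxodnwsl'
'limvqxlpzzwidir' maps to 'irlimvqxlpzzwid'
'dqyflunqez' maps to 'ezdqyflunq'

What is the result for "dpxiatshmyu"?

yudpxiatshm

In each case the input is transformed by: move the last 2 characters to the front (rotate right by 2).
Doing the same to "dpxiatshmyu": "yudpxiatshm".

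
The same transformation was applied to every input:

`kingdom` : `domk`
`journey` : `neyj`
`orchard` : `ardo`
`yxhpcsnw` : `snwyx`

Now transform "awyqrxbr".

xbraw

Each output is the input with this applied: move the last 3 characters to the front (rotate right by 3), then delete the last 3 characters.
For "awyqrxbr", step one produces "xbrawyqr"; step two turns that into "xbraw".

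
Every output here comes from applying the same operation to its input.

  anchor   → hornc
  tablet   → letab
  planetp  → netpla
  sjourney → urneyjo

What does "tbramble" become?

amblebr

The rule is to delete the first character, then move the first 2 characters to the end (rotate left by 2).
On "tbramble": the first step gives "bramble", and the second then gives "amblebr".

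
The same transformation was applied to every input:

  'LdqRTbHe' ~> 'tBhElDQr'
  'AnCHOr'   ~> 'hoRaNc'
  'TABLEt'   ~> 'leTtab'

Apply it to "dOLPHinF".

Rule — flip the case of every letter, then swap the front and back halves of the string.
Applying both steps to "dOLPHinF": "DolphINf", then "hINfDolp".

hINfDolp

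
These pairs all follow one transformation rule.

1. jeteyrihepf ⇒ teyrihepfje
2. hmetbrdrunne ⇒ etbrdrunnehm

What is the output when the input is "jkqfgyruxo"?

qfgyruxojk

Looking at the pairs, the operation is to move the first 2 characters to the end (rotate left by 2).
For "jkqfgyruxo" the result is "qfgyruxojk".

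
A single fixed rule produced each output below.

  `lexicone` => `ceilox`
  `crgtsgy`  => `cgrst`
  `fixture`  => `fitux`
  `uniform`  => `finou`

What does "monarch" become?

amnor

The transformation: delete the last 2 characters, then sort the characters into alphabetical order.
"monarch" → "monar" → "amnor".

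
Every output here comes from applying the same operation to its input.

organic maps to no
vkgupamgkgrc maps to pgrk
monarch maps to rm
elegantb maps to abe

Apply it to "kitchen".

The rule is to move the first 3 characters to the end (rotate left by 3), then keep one character in every 3, starting at position 2 (positions 2nd, 5th, 8th, ...).
Starting from "kitchen": after the first operation, "chenkit"; after the second, "hk".

hk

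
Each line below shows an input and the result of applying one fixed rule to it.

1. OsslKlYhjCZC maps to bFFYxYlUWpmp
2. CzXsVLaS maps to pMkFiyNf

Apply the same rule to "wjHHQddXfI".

Rule — shift every letter 13 places forward in the alphabet (wrapping around) — i.e. ROT13, then flip the case of every letter.
On "wjHHQddXfI": the first step gives "jwUUDqqKsV", and the second then gives "JWuudQQkSv".

JWuudQQkSv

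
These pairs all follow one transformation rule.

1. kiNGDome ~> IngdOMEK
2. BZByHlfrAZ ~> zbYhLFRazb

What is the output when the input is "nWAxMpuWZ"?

Each output is the input with this applied: flip the case of every letter, then move the first character to the end.
On "nWAxMpuWZ": the first step gives "NwaXmPUwz", and the second then gives "waXmPUwzN".

waXmPUwzN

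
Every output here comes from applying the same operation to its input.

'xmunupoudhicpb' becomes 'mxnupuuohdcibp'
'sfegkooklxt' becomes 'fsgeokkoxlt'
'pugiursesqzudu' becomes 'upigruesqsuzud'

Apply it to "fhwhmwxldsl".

The pattern: swap each adjacent pair of characters (1↔2, 3↔4, ...).
"fhwhmwxldsl" → "hfhwwmlxsdl".

hfhwwmlxsdl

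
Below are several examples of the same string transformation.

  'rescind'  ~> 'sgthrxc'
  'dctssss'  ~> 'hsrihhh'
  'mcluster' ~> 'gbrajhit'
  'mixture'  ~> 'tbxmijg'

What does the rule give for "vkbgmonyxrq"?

Rule — move the last character to the front, then shift every letter 11 places backward in the alphabet (wrapping around).
Working it through for "vkbgmonyxrq": intermediate "qvkbgmonyxr", final "fkzqvbdcnmg".

fkzqvbdcnmg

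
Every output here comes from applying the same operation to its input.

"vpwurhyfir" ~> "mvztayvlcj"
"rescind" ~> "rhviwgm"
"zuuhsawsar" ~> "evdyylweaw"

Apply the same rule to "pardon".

In each case the input is transformed by: shift every letter 4 places forward in the alphabet (wrapping around), then move the last 2 characters to the front (rotate right by 2).
For "pardon", step one produces "tevhsr"; step two turns that into "srtevh".
(Check on "vpwurhyfir": → "ztayvlcjmv" → "mvztayvlcj" ✓)

srtevh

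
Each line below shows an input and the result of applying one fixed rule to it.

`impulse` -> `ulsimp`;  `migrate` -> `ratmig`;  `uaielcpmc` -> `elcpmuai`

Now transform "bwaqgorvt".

qgorvbwa

Looking at the pairs, the operation is to delete the last character, then move the first 3 characters to the end (rotate left by 3).
"bwaqgorvt" → "qgorvbwa".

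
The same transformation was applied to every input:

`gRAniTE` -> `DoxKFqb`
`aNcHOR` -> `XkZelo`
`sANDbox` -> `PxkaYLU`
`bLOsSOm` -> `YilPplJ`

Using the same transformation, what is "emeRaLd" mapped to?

BJBoXiA

The pattern: shift every letter 3 places backward in the alphabet (wrapping around), then flip the case of every letter.
Applying that to "emeRaLd" gives "BJBoXiA".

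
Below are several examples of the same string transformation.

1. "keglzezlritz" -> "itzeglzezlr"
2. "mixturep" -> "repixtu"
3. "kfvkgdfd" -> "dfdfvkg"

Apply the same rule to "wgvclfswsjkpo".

In each case the input is transformed by: delete the first character, then move the last 3 characters to the front (rotate right by 3).
For "wgvclfswsjkpo", step one produces "gvclfswsjkpo"; step two turns that into "kpogvclfswsj".

kpogvclfswsj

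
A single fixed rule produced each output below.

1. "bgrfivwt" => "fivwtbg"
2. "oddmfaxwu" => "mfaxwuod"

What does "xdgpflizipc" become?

pflizipcxd

Rule — move the first 2 characters to the end (rotate left by 2), then delete the first character.
Working it through for "xdgpflizipc": intermediate "gpflizipcxd", final "pflizipcxd".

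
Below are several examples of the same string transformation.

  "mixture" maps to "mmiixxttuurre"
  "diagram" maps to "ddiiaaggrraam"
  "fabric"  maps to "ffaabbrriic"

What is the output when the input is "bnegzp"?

bbnneeggzzp

In each case the input is transformed by: double every character, then delete the last character.
On "bnegzp": the first step gives "bbnneeggzzpp", and the second then gives "bbnneeggzzp".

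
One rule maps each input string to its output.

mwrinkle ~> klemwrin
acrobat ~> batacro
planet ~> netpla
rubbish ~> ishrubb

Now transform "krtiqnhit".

hitkrtiqn

The rule is to move the last 3 characters to the front (rotate right by 3).
For "krtiqnhit" the result is "hitkrtiqn".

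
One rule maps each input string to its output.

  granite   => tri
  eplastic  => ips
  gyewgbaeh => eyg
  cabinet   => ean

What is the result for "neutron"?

The pattern: move the last 2 characters to the front (rotate right by 2), then keep one character in every 3, starting at position 1 (positions 1st, 4th, 7th, ...).
"neutron" → "onneutr" → "oer".

oer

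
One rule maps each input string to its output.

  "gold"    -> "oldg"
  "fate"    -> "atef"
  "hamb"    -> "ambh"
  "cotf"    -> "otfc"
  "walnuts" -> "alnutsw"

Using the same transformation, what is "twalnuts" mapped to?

walnutst

Looking at the pairs, the operation is to move the first character to the end.
Doing the same to "twalnuts": "walnutst".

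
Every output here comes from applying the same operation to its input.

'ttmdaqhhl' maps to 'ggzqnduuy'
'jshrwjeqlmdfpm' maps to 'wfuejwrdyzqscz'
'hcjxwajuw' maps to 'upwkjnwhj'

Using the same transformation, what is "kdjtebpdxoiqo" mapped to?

In each case the input is transformed by: shift every letter 13 places forward in the alphabet (wrapping around) — i.e. ROT13.
For "kdjtebpdxoiqo" the result is "xqwgrocqkbvdb".

xqwgrocqkbvdb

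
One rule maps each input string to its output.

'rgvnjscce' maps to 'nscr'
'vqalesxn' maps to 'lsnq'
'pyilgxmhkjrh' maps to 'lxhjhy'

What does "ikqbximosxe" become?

bioxi

Looking at the pairs, the operation is to move the first 2 characters to the end (rotate left by 2), then keep every other character starting from the second (positions 2nd, 4th, 6th, ...).
For "ikqbximosxe", step one produces "qbximosxeik"; step two turns that into "bioxi".
(Check on "vqalesxn": → "alesxnvq" → "lsnq" ✓)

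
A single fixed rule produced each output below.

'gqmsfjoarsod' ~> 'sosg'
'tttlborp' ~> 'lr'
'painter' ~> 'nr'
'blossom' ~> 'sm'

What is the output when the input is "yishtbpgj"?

What's happening: move the first character to the end, then keep one character in every 3, starting at position 3 (positions 3rd, 6th, 9th, ...).
"yishtbpgj" → "ishtbpgjy" → "hpy".

hpy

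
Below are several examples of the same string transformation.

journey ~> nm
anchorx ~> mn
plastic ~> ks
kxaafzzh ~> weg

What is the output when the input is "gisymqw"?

hl

Looking at the pairs, the operation is to keep one character in every 3, starting at position 2 (positions 2nd, 5th, 8th, ...), then shift every letter 1 place backward in the alphabet (wrapping around).
For "gisymqw" the result is "hl".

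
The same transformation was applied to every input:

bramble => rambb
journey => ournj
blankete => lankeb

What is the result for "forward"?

orwaf

Each output is the input with this applied: delete the last 2 characters, then move the first character to the end.
For "forward" the result is "orwaf".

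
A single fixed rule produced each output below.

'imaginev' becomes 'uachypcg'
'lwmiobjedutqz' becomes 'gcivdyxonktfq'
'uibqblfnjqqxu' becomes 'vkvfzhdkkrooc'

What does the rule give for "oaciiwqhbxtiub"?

wccqkbvrncoviu

In each case the input is transformed by: shift every letter 6 places backward in the alphabet (wrapping around), then move the first 2 characters to the end (rotate left by 2).
Working it through for "oaciiwqhbxtiub": intermediate "iuwccqkbvrncov", final "wccqkbvrncoviu".
(Check on "imaginev": → "cguachyp" → "uachypcg" ✓)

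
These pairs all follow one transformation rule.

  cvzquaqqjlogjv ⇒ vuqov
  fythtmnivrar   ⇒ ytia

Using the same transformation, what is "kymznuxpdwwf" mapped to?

ynpw

What's happening: keep one character in every 3, starting at position 2 (positions 2nd, 5th, 8th, ...).
So "kymznuxpdwwf" becomes "ynpw".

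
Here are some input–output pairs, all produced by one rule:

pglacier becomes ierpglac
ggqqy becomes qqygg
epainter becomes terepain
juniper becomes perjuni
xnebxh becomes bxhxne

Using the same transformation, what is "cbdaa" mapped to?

daacb

What's happening: move the last 3 characters to the front (rotate right by 3).
For "cbdaa" the result is "daacb".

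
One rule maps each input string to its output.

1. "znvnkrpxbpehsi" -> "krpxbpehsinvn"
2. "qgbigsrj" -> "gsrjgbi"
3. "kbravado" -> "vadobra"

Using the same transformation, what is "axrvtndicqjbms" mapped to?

In each case the input is transformed by: delete the first character, then move the first 3 characters to the end (rotate left by 3).
On "axrvtndicqjbms" that produces "tndicqjbmsxrv".

tndicqjbmsxrv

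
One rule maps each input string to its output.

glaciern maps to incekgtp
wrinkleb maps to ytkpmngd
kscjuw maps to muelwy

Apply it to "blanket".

The rule is to shift every letter 2 places forward in the alphabet (wrapping around).
Applying that to "blanket" gives "dncpmgv".

dncpmgv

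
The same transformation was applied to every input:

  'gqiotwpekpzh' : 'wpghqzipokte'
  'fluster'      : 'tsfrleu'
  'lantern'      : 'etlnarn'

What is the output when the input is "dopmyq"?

Rule — take characters alternately from the front and the back (1st, last, 2nd, 2nd-last, ...), then move the last 2 characters to the front (rotate right by 2).
On "dopmyq": the first step gives "dqoypm", and the second then gives "pmdqoy".
(Check on "gqiotwpekpzh": → "ghqzipoktewp" → "wpghqzipokte" ✓)

pmdqoy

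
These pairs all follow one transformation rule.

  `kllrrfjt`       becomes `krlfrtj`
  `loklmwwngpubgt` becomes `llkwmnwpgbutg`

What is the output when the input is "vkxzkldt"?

The pattern: swap each adjacent pair of characters (1↔2, 3↔4, ...), then delete the first character.
Working it through for "vkxzkldt": intermediate "kvzxlktd", final "vzxlktd".

vzxlktd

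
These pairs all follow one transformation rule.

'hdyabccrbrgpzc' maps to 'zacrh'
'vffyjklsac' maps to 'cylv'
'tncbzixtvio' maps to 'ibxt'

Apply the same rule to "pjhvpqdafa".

avdp

The pattern: keep one character in every 3, starting at position 1 (positions 1st, 4th, 7th, ...), then swap the first and last characters.
Starting from "pjhvpqdafa": after the first operation, "pvda"; after the second, "avdp".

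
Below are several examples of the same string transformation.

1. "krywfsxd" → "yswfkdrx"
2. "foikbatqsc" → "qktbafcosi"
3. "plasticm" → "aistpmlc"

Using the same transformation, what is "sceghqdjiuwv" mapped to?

gihjqdsvcweu

What's happening: take characters alternately from the front and the back (1st, last, 2nd, 2nd-last, ...), then swap the front and back halves of the string.
On "sceghqdjiuwv": the first step gives "svcweugihjqd", and the second then gives "gihjqdsvcweu".
(Check on "plasticm": → "pmlcaist" → "aistpmlc" ✓)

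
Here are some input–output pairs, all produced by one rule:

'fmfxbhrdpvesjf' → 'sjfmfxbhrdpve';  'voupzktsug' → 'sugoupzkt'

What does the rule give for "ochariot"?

The transformation: delete the first character, then move the last 3 characters to the front (rotate right by 3).
"ochariot" → "chariot" → "iotchar".

iotchar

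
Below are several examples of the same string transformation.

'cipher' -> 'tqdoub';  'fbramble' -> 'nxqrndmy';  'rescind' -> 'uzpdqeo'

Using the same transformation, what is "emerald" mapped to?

mxpqyqd

The transformation: move the last 3 characters to the front (rotate right by 3), then shift every letter 12 places forward in the alphabet (wrapping around).
"emerald" → "aldemer" → "mxpqyqd".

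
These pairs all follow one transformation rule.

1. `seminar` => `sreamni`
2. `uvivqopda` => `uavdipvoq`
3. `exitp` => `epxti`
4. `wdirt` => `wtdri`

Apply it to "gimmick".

gkicmim

The rule is to take characters alternately from the front and the back (1st, last, 2nd, 2nd-last, ...).
Doing the same to "gimmick": "gkicmim".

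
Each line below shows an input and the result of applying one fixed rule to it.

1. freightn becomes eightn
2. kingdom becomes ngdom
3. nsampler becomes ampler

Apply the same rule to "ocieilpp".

ieilpp

Looking at the pairs, the operation is to delete the first 2 characters.
For "ocieilpp" the result is "ieilpp".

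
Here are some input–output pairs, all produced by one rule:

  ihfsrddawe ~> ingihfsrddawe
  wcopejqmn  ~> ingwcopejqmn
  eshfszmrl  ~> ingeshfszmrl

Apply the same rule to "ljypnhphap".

In each case the input is transformed by: prepend "ing".
On "ljypnhphap" that produces "ingljypnhphap".

ingljypnhphap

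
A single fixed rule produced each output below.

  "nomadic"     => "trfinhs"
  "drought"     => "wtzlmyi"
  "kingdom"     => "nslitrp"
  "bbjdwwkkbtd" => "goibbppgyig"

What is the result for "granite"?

wfsnyjl

The rule is to move the first character to the end, then shift every letter 5 places forward in the alphabet (wrapping around).
Working it through for "granite": intermediate "raniteg", final "wfsnyjl".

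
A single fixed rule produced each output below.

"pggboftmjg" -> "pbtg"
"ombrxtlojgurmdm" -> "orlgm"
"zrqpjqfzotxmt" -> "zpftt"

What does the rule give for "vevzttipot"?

The rule is to keep one character in every 3, starting at position 1 (positions 1st, 4th, 7th, ...).
Doing the same to "vevzttipot": "vzit".

vzit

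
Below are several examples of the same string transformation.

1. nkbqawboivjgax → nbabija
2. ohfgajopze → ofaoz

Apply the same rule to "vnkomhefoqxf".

vkmeox

The transformation: keep every other character starting from the first (positions 1st, 3rd, 5th, ...).
So "vnkomhefoqxf" becomes "vkmeox".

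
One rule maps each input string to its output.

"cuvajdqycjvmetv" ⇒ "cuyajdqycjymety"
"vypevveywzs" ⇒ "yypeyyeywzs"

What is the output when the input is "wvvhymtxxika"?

Looking at the pairs, the operation is to replace every "v" with "y".
Doing the same to "wvvhymtxxika": "wyyhymtxxika".

wyyhymtxxika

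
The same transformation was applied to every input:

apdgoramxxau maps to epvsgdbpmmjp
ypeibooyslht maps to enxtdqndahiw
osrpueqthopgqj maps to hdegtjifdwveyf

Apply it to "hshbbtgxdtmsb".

The rule is to shift every letter 11 places backward in the alphabet (wrapping around), then swap each adjacent pair of characters (1↔2, 3↔4, ...).
For "hshbbtgxdtmsb", step one produces "whwqqivmsibhq"; step two turns that into "hwqwiqmvishbq".
(Check on "ypeibooyslht": → "netxqddnhawi" → "enxtdqndahiw" ✓)

hwqwiqmvishbq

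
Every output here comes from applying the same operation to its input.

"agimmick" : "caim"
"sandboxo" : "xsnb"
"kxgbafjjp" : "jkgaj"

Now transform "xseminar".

The pattern: move the last 2 characters to the front (rotate right by 2), then keep every other character starting from the first (positions 1st, 3rd, 5th, ...).
For "xseminar" the result is "axei".

axei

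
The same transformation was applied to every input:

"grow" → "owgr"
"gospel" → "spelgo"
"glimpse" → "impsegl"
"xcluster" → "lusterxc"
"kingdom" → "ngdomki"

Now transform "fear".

Each output is the input with this applied: move the first 2 characters to the end (rotate left by 2).
Doing the same to "fear": "arfe".

arfe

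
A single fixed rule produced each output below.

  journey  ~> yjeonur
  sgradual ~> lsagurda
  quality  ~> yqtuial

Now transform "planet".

tpelna

What's happening: take characters alternately from the front and the back (1st, last, 2nd, 2nd-last, ...), then swap each adjacent pair of characters (1↔2, 3↔4, ...).
On "planet": the first step gives "ptlean", and the second then gives "tpelna".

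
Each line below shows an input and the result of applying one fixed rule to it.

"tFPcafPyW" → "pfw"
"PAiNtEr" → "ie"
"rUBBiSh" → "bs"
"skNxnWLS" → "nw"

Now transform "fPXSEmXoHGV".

The pattern: keep one character in every 3, starting at position 3 (positions 3rd, 6th, 9th, ...), then convert every letter to lowercase.
Applying that to "fPXSEmXoHGV" gives "xmh".

xmh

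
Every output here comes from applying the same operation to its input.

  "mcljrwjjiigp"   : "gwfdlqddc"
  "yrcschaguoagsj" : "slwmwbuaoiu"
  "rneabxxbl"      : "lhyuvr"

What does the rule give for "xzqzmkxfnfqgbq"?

The pattern: shift every letter 6 places backward in the alphabet (wrapping around), then delete the last 3 characters.
Doing the same to "xzqzmkxfnfqgbq": "rtktgerzhzk".

rtktgerzhzk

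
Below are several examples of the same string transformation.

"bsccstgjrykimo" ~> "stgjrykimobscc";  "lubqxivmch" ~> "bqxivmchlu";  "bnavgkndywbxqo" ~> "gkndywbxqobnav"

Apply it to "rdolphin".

dolphinr

Looking at the pairs, the operation is to swap the front and back halves of the string, then move the last 3 characters to the front (rotate right by 3).
For "rdolphin", step one produces "phinrdol"; step two turns that into "dolphinr".
(Check on "bnavgkndywbxqo": → "dywbxqobnavgkn" → "gkndywbxqobnav" ✓)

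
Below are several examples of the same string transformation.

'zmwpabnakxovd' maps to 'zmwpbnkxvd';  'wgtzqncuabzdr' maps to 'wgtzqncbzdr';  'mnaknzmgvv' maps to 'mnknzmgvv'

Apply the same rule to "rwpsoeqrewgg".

rwpsqrwgg

Looking at the pairs, the operation is to remove every vowel.
On "rwpsoeqrewgg" that produces "rwpsqrwgg".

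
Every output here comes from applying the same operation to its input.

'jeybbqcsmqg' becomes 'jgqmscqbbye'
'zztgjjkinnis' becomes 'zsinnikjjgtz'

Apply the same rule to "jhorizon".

The rule is to reverse the string, then move the last character to the front.
Applying both steps to "jhorizon": "nozirohj", then "jnoziroh".

jnoziroh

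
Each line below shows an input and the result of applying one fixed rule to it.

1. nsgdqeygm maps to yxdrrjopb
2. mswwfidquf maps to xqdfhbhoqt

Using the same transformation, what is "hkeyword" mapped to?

The rule is to shift every letter 11 places forward in the alphabet (wrapping around), then take characters alternately from the front and the back (1st, last, 2nd, 2nd-last, ...).
Starting from "hkeyword": after the first operation, "svpjhzco"; after the second, "sovcpzjh".

sovcpzjh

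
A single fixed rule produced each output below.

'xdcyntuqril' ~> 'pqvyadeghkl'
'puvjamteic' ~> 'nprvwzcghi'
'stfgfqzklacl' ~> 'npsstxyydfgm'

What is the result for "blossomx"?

The pattern: sort the characters into alphabetical order, then shift every letter 13 places forward in the alphabet (wrapping around) — i.e. ROT13.
On "blossomx" that produces "oyzbbffk".

oyzbbffk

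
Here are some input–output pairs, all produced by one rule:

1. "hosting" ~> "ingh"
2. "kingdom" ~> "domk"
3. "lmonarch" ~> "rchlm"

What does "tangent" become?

Looking at the pairs, the operation is to move the last 3 characters to the front (rotate right by 3), then delete the last 3 characters.
For "tangent", step one produces "enttang"; step two turns that into "entt".

entt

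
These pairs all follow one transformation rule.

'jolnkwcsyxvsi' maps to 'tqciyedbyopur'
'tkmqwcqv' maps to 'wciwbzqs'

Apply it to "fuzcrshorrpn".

The pattern: shift every letter 6 places forward in the alphabet (wrapping around), then move the first 3 characters to the end (rotate left by 3).
Doing the same to "fuzcrshorrpn": "ixynuxxvtlaf".
(Check on "tkmqwcqv": → "zqswciwb" → "wciwbzqs" ✓)

ixynuxxvtlaf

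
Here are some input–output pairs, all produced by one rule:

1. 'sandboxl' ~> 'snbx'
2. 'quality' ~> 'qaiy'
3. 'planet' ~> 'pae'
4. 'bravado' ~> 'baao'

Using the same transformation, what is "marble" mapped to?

The pattern: keep every other character starting from the first (positions 1st, 3rd, 5th, ...).
"marble" → "mrl".

mrl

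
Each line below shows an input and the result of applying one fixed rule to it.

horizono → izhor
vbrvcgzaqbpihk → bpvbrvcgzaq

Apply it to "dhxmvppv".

Rule — delete the last 3 characters, then move the last 2 characters to the front (rotate right by 2).
"dhxmvppv" → "mvdhx".

mvdhx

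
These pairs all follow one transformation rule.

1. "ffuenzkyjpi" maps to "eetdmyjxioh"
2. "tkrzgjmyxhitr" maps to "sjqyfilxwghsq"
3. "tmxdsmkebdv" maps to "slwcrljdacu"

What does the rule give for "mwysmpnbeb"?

Rule — shift every letter 1 place backward in the alphabet (wrapping around).
"mwysmpnbeb" → "lvxrlomada".

lvxrlomada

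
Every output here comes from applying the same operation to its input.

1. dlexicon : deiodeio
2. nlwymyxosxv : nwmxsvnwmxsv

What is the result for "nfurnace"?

nuncnunc

The rule is to keep every other character starting from the first (positions 1st, 3rd, 5th, ...), then write the whole string twice.
On "nfurnace": the first step gives "nunc", and the second then gives "nuncnunc".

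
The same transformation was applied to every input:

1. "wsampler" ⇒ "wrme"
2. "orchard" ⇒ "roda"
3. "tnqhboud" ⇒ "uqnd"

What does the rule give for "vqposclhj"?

vqojc

Each output is the input with this applied: sort the characters into reverse alphabetical order, then keep every other character starting from the first (positions 1st, 3rd, 5th, ...).
Applying both steps to "vqposclhj": "vsqpoljhc", then "vqojc".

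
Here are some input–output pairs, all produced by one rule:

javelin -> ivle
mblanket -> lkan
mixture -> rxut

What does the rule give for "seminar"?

amni

Looking at the pairs, the operation is to take characters alternately from the front and the back (1st, last, 2nd, 2nd-last, ...), then keep only the last 4 characters.
Applying both steps to "seminar": "sreamni", then "amni".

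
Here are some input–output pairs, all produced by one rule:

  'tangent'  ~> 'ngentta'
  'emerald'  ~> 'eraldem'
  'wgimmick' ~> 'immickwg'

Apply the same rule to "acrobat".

robatac

The transformation: move the first 2 characters to the end (rotate left by 2).
On "acrobat" that produces "robatac".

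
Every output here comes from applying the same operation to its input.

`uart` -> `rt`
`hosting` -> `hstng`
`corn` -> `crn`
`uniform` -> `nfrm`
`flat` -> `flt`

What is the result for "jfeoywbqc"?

The rule is to remove every vowel.
Doing the same to "jfeoywbqc": "jfywbqc".

jfywbqc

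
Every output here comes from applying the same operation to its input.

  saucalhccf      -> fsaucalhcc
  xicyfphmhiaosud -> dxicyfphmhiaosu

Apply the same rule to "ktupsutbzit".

The transformation: move the last character to the front.
For "ktupsutbzit" the result is "tktupsutbzi".

tktupsutbzi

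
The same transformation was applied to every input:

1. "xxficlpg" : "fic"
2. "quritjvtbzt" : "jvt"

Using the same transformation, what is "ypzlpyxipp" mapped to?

The transformation: move the last 3 characters to the front (rotate right by 3), then keep only the last 3 characters.
Starting from "ypzlpyxipp": after the first operation, "ippypzlpyx"; after the second, "pyx".
(Check on "xxficlpg": → "lpgxxfic" → "fic" ✓)

pyx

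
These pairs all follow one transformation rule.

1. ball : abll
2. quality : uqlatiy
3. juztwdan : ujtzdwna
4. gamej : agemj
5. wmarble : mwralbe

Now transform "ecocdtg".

The pattern: swap each adjacent pair of characters (1↔2, 3↔4, ...).
"ecocdtg" → "cecotdg".

cecotdg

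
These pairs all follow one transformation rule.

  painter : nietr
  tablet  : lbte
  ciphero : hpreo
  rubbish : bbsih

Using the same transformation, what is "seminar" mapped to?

imanr

Looking at the pairs, the operation is to delete the first 2 characters, then swap each adjacent pair of characters (1↔2, 3↔4, ...).
Applying both steps to "seminar": "minar", then "imanr".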